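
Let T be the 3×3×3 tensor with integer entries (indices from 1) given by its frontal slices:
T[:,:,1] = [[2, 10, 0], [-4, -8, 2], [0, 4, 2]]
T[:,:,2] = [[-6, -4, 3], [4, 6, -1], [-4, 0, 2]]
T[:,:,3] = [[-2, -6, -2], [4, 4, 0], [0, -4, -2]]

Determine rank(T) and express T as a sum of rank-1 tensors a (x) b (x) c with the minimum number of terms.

Lower bound: in the mode-3 unfolding of T (rows indexed by k, columns by (i,j)) the 3×3 minor on rows k ∈ {1, 2, 3}, columns (i,j) ∈ {(1,1), (1,2), (1,3)} is det [[2, 10, 0], [-6, -4, 3], [-2, -6, -2]] = -128 ≠ 0, so that unfolding has rank ≥ 3 and hence rank(T) ≥ 3 (CP rank is at least every unfolding rank, though it can be larger).
Upper bound: T is a sum of 3 rank-1 terms, T = [1, -1, 0] (x) [0, 2, -1] (x) [2, -1, 0] + [1, 0, 1] (x) [1, -1, -1] (x) [-2, -2, 2] + [2, -2, 1] (x) [1, 1, 0] (x) [2, -2, -2] (written with every a and b primitive with positive leading entry and the scale carried by c; CP decompositions are not unique, and this one is verified by expanding entrywise), so rank(T) ≤ 3.
These bounds meet, so rank(T) = 3.

rank(T) = 3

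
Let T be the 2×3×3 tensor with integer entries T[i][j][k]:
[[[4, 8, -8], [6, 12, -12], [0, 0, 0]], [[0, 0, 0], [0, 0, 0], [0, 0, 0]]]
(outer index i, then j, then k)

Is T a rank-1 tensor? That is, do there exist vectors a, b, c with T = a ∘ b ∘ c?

If T = a ∘ b ∘ c then every fibre of T is a multiple of the corresponding factor, so read the factors off the fibres through the nonzero entry T[0,0,0] = 4.
The mode-1 fibre T[:,0,0] = [4, 0] gives a = (1, 0) (primitive direction); the mode-2 fibre T[0,:,0] = [4, 6, 0] gives b = (2, 3, 0); then c[k] = T[0,0,k] / (a[0]·b[0]) = [4, 8, -8] / 2 = (2, 4, -4).
Expanding (1, 0) ∘ (2, 3, 0) ∘ (2, 4, -4) reproduces all 18 entries of T, so T = (1, 0) ∘ (2, 3, 0) ∘ (2, 4, -4) and rank(T) ≤ 1.
Equivalently every frontal slice T[:,:,k] is c[k] times the rank-1 matrix (1, 0) ∘ (2, 3, 0). So T has rank 1 (it is nonzero).

Yes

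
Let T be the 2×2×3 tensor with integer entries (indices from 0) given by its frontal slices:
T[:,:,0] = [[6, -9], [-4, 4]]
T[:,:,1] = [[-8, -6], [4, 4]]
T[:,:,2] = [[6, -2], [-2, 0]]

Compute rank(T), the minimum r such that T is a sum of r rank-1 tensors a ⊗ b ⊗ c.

Lower bound: the mode-3 unfolding of T (rows indexed by k, columns by (i,j) = (0,0), (0,1), (1,0), (1,1)) is [[6, -9, -4, 4], [-8, -6, 4, 4], [6, -2, -2, 0]].
There the 3×3 minor on rows k ∈ {0, 1, 2}, columns (i,j) ∈ {(0,0), (0,1), (1,0)} is det [[6, -9, -4], [-8, -6, 4], [6, -2, -2]] = -160 ≠ 0, so this unfolding has rank ≥ 3; CP rank is at least every unfolding rank, so rank(T) ≥ 3. (Flattening ranks never certify an upper bound on CP rank; for that we must actually write T with 3 rank-1 terms.)
Upper bound: T is a sum of 3 rank-1 terms, T = [1, -1] ⊗ [1, 0] ⊗ [4, -4, 2] + [1, 0] ⊗ [2, -1] ⊗ [1, -2, 2] + [2, -1] ⊗ [0, 1] ⊗ [-4, -4, 0] (written with every a and b primitive with positive leading entry and the scale carried by c; CP decompositions are not unique, and this one is verified by expanding entrywise), so rank(T) ≤ 3.
These bounds meet, so rank(T) = 3.

3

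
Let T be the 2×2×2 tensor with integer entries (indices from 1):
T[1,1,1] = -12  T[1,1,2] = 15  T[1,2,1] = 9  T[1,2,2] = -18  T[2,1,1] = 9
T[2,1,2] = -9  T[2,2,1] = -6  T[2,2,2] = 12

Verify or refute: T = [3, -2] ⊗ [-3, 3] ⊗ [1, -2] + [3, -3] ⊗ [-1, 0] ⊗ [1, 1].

Yes

Reconstruct entrywise from the claimed factors. For example, T[2,2,2] = 12 and Σₗ aₗ[2]bₗ[2]cₗ[2] = (-2)·(3)·(-2) + (-3)·(0)·(1) = 12; checking all 8 entries, every one matches. The claim holds.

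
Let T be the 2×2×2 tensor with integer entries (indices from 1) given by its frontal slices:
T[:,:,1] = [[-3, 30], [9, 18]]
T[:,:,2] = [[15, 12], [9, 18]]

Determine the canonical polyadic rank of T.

Lower bound: the mode-3 unfolding of T (rows indexed by k, columns by (i,j) = (1,1), (1,2), (2,1), (2,2)) is [[-3, 30, 9, 18], [15, 12, 9, 18]].
There the 2×2 minor on rows k ∈ {1, 2}, columns (i,j) ∈ {(1,1), (1,2)} is det [[-3, 30], [15, 12]] = -486 ≠ 0, so this unfolding has rank ≥ 2; CP rank is at least every unfolding rank, so rank(T) ≥ 2. (This is only a lower bound: in general the CP rank may exceed every unfolding rank, so we still need to exhibit 2 rank-1 terms summing to T.)
Upper bound — finding two terms. Write S_k = T[:,:,k] for the frontal slices: S₁ = [[-3, 30], [9, 18]], S₂ = [[15, 12], [9, 18]].
If T = a₁ ∘ b₁ ∘ c₁ + a₂ ∘ b₂ ∘ c₂ then each S_k = c₁[k]·a₁b₁ᵀ + c₂[k]·a₂b₂ᵀ. S₁ and S₂ are linearly independent, so a₁b₁ᵀ and a₂b₂ᵀ must span the same plane of matrices: they are the rank-1 matrices of the form x·S₁ + y·S₂.
det(x·S₁ + y·S₂) is −324·x² − 162·xy + 162·y² = (-162)·(2·x − y)(x + y), vanishing at (x:y) = (1:2) and (1:-1).
M₁ = S₁ + 2·S₂ = [[27, 54], [27, 54]] = 27·[1, 1][1, 2]ᵀ and M₂ = S₁ − S₂ = [[-18, 18], [0, 0]] = (-18)·[1, 0][1, -1]ᵀ, so take a₁ = [1, 1], b₁ = [1, 2], a₂ = [1, 0], b₂ = [1, -1].
Each slice is an integer combination of E₁ = a₁b₁ᵀ and E₂ = a₂b₂ᵀ: S₁ = 9·E₁ − 12·E₂, S₂ = 9·E₁ + 6·E₂; reading off coefficients, c₁ = [9, 9] and c₂ = [-12, 6].
Hence T = [1, 1] ∘ [1, 2] ∘ [9, 9] + [1, 0] ∘ [1, -1] ∘ [-12, 6], so rank(T) ≤ 2.
These bounds meet, so rank(T) = 2.

2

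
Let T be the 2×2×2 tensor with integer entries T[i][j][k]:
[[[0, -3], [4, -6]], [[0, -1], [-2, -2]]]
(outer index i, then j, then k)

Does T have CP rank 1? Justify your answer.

No

The mode-3 unfolding of T (rows indexed by k, columns by (i,j) = (0,0), (0,1), (1,0), (1,1)) is [[0, 4, 0, -2], [-3, -6, -1, -2]].
There the 2×2 minor on rows k ∈ {0, 1}, columns (i,j) ∈ {(0,0), (0,1)} is det [[0, 4], [-3, -6]] = 12 ≠ 0, so this unfolding has rank ≥ 2; CP rank is at least every unfolding rank, so rank(T) ≥ 2.
In particular rank(T) ≥ 2 > 1, so T is not rank-1.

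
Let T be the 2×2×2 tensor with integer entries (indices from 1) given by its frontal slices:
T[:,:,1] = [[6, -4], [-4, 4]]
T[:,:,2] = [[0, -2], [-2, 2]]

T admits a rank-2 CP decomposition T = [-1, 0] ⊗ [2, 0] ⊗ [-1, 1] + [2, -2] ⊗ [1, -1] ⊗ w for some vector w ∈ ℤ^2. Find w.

w = [2, 1]

Subtract the known terms from T to get the rank-1 residual R = [2, -2] ⊗ [1, -1] ⊗ w, so R[i,j,k] = a[i]·b[j]·w[k]. Pick indices with nonzero a[1]·b[1] = (2)·(1) = 2. Only the fibre through (1,1,·) is needed: R[1,1,:] = T[1,1,:] − Σₗ aₗ[1]bₗ[1]cₗ = [6, 0] − (-1)·(2)·[-1, 1] = [4, 2]. Then w[k] = R[1,1,k] / 2 for each k, giving w = [4, 2] / 2 = [2, 1].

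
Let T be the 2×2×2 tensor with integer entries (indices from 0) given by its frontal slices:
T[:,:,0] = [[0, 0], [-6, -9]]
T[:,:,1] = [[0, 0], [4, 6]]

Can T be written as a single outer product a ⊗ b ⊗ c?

If T = a ⊗ b ⊗ c then every fibre of T is a multiple of the corresponding factor, so read the factors off the fibres through the nonzero entry T[1,0,0] = -6.
The mode-1 fibre T[:,0,0] = [0, -6] gives a = [0, 1] (primitive direction); the mode-2 fibre T[1,:,0] = [-6, -9] gives b = [2, 3]; then c[k] = T[1,0,k] / (a[1]·b[0]) = [-6, 4] / 2 = [-3, 2].
Expanding [0, 1] ⊗ [2, 3] ⊗ [-3, 2] reproduces all 8 entries of T, so T = [0, 1] ⊗ [2, 3] ⊗ [-3, 2] and rank(T) ≤ 1.
Equivalently every frontal slice T[:,:,k] is c[k] times the rank-1 matrix [0, 1] ⊗ [2, 3]. So T has rank 1 (it is nonzero).

Yes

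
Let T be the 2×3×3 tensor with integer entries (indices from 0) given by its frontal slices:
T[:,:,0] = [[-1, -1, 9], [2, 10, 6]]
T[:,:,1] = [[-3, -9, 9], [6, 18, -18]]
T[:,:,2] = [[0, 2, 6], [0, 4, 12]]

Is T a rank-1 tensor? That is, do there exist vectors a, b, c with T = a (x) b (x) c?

No

The mode-2 unfolding of T (rows indexed by j, columns by (i,k) = (0,0), (0,1), (0,2), (1,0), (1,1), (1,2)) is [[-1, -3, 0, 2, 6, 0], [-1, -9, 2, 10, 18, 4], [9, 9, 6, 6, -18, 12]].
There the 2×2 minor on rows j ∈ {0, 1}, columns (i,k) ∈ {(0,0), (0,1)} is det [[-1, -3], [-1, -9]] = 6 ≠ 0, so this unfolding has rank ≥ 2; CP rank is at least every unfolding rank, so rank(T) ≥ 2.
In particular rank(T) ≥ 2 > 1, so T is not rank-1.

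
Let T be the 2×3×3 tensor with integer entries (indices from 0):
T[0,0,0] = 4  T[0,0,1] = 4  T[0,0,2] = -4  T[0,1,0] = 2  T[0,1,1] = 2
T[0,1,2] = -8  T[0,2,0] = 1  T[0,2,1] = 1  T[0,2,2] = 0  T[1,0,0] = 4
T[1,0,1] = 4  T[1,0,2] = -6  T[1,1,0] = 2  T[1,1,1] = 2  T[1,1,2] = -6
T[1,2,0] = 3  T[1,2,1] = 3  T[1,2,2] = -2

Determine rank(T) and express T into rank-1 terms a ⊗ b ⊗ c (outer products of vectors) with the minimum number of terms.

rank(T) = 3

Lower bound: the mode-2 unfolding of T (rows indexed by j, columns by (i,k) = (0,0), (0,1), (0,2), (1,0), (1,1), (1,2)) is [[4, 4, -4, 4, 4, -6], [2, 2, -8, 2, 2, -6], [1, 1, 0, 3, 3, -2]].
There the 3×3 minor on rows j ∈ {0, 1, 2}, columns (i,k) ∈ {(0,0), (0,2), (1,0)} is det [[4, -4, 4], [2, -8, 2], [1, 0, 3]] = -48 ≠ 0, so this unfolding has rank ≥ 3; CP rank is at least every unfolding rank, so rank(T) ≥ 3. (Unfolding ranks only ever bound the CP rank from below — rank(T) can be strictly larger than all of them — so the matching upper bound has to come from an explicit 3-term decomposition.)
Upper bound: T is a sum of 3 rank-1 terms, T = [0, 1] ⊗ [1, -1, 1] ⊗ [4, 4, -2] + [1, -1] ⊗ [2, -2, 1] ⊗ [1, 1, 0] + [1, 1] ⊗ [1, 2, 0] ⊗ [2, 2, -4] (written with every a and b primitive with positive leading entry and the scale carried by c; CP decompositions are not unique, and this one is verified by expanding entrywise), so rank(T) ≤ 3.
These bounds meet, so rank(T) = 3.
Check entry T[0,0,2] = -4: (0)·(1)·(-2) + (1)·(2)·(0) + (1)·(1)·(-4) = -4.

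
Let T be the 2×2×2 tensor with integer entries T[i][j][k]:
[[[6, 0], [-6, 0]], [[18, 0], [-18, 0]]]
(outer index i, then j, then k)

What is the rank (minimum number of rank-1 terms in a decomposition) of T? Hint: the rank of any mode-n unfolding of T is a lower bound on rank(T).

Lower bound: T ≠ 0 (e.g. T[0,0,0] = 6), so rank(T) ≥ 1.
Upper bound: the mode-1 fibre T[:,0,0] = [6, 18] gives a = [1, 3] (primitive direction); the mode-2 fibre T[0,:,0] = [6, -6] gives b = [1, -1]; then c[k] = T[0,0,k] / (a[0]·b[0]) = [6, 0] / 1 = [6, 0].
Expanding [1, 3] ⊗ [1, -1] ⊗ [6, 0] reproduces all 8 entries of T, so T = [1, 3] ⊗ [1, -1] ⊗ [6, 0] and rank(T) ≤ 1.
These bounds meet, so rank(T) = 1.

1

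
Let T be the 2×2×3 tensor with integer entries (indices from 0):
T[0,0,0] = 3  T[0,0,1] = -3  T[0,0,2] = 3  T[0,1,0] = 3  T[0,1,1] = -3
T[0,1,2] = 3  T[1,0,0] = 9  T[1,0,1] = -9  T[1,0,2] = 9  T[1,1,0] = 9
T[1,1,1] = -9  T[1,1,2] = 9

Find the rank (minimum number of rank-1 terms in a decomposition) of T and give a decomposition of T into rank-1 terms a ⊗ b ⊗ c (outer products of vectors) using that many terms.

rank(T) = 1

Lower bound: T ≠ 0 (e.g. T[0,0,0] = 3), so rank(T) ≥ 1.
Upper bound: if T = a ⊗ b ⊗ c then every fibre of T is a multiple of the corresponding factor, so read the factors off the fibres through the nonzero entry T[0,0,0] = 3.
The mode-1 fibre T[:,0,0] = [3, 9] gives a = (1, 3) (primitive direction); the mode-2 fibre T[0,:,0] = [3, 3] gives b = (1, 1); then c[k] = T[0,0,k] / (a[0]·b[0]) = [3, -3, 3] / 1 = (3, -3, 3).
Expanding (1, 3) ⊗ (1, 1) ⊗ (3, -3, 3) reproduces all 12 entries of T, so T = (1, 3) ⊗ (1, 1) ⊗ (3, -3, 3) and rank(T) ≤ 1.
These bounds meet, so rank(T) = 1.
Check entry T[1,1,1] = -9: (3)·(1)·(-3) = -9.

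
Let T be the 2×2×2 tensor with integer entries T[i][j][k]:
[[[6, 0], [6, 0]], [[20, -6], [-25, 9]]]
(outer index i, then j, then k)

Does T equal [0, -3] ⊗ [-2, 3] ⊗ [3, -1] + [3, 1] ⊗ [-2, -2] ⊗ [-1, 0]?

Reconstruct entrywise from the claimed factors. For example, T[0,0,0] = 6 and Σₗ aₗ[0]bₗ[0]cₗ[0] = (0)·(-2)·(3) + (3)·(-2)·(-1) = 6; checking all 8 entries, every one matches. The claim holds.

Yes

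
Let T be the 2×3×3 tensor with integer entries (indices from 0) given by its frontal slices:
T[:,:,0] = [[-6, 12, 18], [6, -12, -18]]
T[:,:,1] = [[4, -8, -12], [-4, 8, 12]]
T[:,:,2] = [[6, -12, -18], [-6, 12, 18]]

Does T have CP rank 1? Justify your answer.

Yes

If T = a ⊗ b ⊗ c then every fibre of T is a multiple of the corresponding factor, so read the factors off the fibres through the nonzero entry T[0,0,0] = -6.
The mode-1 fibre T[:,0,0] = [-6, 6] gives a = [1, -1] (primitive direction); the mode-2 fibre T[0,:,0] = [-6, 12, 18] gives b = [1, -2, -3]; then c[k] = T[0,0,k] / (a[0]·b[0]) = [-6, 4, 6] / 1 = [-6, 4, 6].
Expanding [1, -1] ⊗ [1, -2, -3] ⊗ [-6, 4, 6] reproduces all 18 entries of T, so T = [1, -1] ⊗ [1, -2, -3] ⊗ [-6, 4, 6] and rank(T) ≤ 1.
Equivalently every frontal slice T[:,:,k] is c[k] times the rank-1 matrix [1, -1] ⊗ [1, -2, -3]. So T has rank 1 (it is nonzero).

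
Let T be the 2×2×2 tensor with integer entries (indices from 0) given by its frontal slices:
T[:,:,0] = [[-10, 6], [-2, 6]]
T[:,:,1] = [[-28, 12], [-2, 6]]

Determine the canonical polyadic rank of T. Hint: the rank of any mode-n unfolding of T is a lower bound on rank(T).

2

Lower bound: the mode-2 unfolding of T (rows indexed by j, columns by (i,k) = (0,0), (0,1), (1,0), (1,1)) is [[-10, -28, -2, -2], [6, 12, 6, 6]].
There the 2×2 minor on rows j ∈ {0, 1}, columns (i,k) ∈ {(0,0), (0,1)} is det [[-10, -28], [6, 12]] = 48 ≠ 0, so this unfolding has rank ≥ 2; CP rank is at least every unfolding rank, so rank(T) ≥ 2. (Unfolding ranks only ever bound the CP rank from below — rank(T) can be strictly larger than all of them — so the matching upper bound has to come from an explicit 2-term decomposition.)
Upper bound — finding two terms. Write S_k = T[:,:,k] for the frontal slices: S₀ = [[-10, 6], [-2, 6]], S₁ = [[-28, 12], [-2, 6]].
If T = a₁ (x) b₁ (x) c₁ + a₂ (x) b₂ (x) c₂ then each S_k = c₁[k]·a₁b₁ᵀ + c₂[k]·a₂b₂ᵀ. S₀ and S₁ are linearly independent, so a₁b₁ᵀ and a₂b₂ᵀ must span the same plane of matrices: they are the rank-1 matrices of the form x·S₀ + y·S₁.
det(x·S₀ + y·S₁) is −48·x² − 192·xy − 144·y² = (-48)·(x + 3·y)(x + y), vanishing at (x:y) = (3:-1) and (1:-1).
M₁ = 3·S₀ − S₁ = [[-2, 6], [-4, 12]] = (-2)·[1, 2][1, -3]ᵀ and M₂ = S₀ − S₁ = [[18, -6], [0, 0]] = 6·[1, 0][3, -1]ᵀ, so take a₁ = [1, 2], b₁ = [1, -3], a₂ = [1, 0], b₂ = [3, -1].
Each slice is an integer combination of E₁ = a₁b₁ᵀ and E₂ = a₂b₂ᵀ: S₀ = −E₁ − 3·E₂, S₁ = −E₁ − 9·E₂; reading off coefficients, c₁ = [-1, -1] and c₂ = [-3, -9].
Hence T = [1, 2] (x) [1, -3] (x) [-1, -1] + [1, 0] (x) [3, -1] (x) [-3, -9], so rank(T) ≤ 2.
These bounds meet, so rank(T) = 2.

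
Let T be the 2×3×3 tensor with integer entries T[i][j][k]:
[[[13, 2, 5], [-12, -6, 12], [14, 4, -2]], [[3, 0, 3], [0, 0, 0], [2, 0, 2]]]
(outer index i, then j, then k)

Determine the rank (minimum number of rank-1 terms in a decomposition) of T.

Lower bound: in the mode-3 unfolding of T (rows indexed by k, columns by (i,j)) the 2×2 minor on rows k ∈ {0, 1}, columns (i,j) ∈ {(0,0), (0,1)} is det [[13, -12], [2, -6]] = -54 ≠ 0, so that unfolding has rank ≥ 2 and hence rank(T) ≥ 2 (CP rank is at least every unfolding rank, though it can be larger).
Upper bound: with S_k = T[:,:,k], the two rank-1 terms a₁b₁ᵀ, a₂b₂ᵀ are the rank-1 members of the pencil x·S₀ + y·S₁.
The 2×2 minor of x·S₀ + y·S₁ on rows {0,1}, columns {0,1} is 36·x² + 18·xy = 18·(2·x + y)(x), vanishing at (x:y) = (1:-2) and (0:1).
M₁ = S₀ − 2·S₁ = [[9, 0, 6], [3, 0, 2]] = [3, 1][3, 0, 2]ᵀ and M₂ = S₁ = [[2, -6, 4], [0, 0, 0]] = 2·[1, 0][1, -3, 2]ᵀ, so take a₁ = [3, 1], b₁ = [3, 0, 2], a₂ = [1, 0], b₂ = [1, -3, 2].
Each slice is an integer combination of E₁ = a₁b₁ᵀ and E₂ = a₂b₂ᵀ: S₀ = E₁ + 4·E₂, S₁ = 2·E₂, S₂ = E₁ − 4·E₂; reading off coefficients, c₁ = [1, 0, 1] and c₂ = [4, 2, -4].
Hence T = [3, 1] ⊗ [3, 0, 2] ⊗ [1, 0, 1] + [1, 0] ⊗ [1, -3, 2] ⊗ [4, 2, -4], so rank(T) ≤ 2.
These bounds meet, so rank(T) = 2.

2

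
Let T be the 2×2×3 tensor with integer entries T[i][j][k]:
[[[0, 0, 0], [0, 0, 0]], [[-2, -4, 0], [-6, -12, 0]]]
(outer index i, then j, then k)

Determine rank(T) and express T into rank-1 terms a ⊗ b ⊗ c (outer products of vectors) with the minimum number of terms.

Lower bound: T ≠ 0 (e.g. T[1,0,0] = -2), so rank(T) ≥ 1.
Upper bound: the mode-1 fibre T[:,0,0] = [0, -2] gives a = (0, 1) (primitive direction); the mode-2 fibre T[1,:,0] = [-2, -6] gives b = (1, 3); then c[k] = T[1,0,k] / (a[1]·b[0]) = [-2, -4, 0] / 1 = (-2, -4, 0).
Expanding (0, 1) ⊗ (1, 3) ⊗ (-2, -4, 0) reproduces all 12 entries of T, so T = (0, 1) ⊗ (1, 3) ⊗ (-2, -4, 0) and rank(T) ≤ 1.
These bounds meet, so rank(T) = 1.

rank(T) = 1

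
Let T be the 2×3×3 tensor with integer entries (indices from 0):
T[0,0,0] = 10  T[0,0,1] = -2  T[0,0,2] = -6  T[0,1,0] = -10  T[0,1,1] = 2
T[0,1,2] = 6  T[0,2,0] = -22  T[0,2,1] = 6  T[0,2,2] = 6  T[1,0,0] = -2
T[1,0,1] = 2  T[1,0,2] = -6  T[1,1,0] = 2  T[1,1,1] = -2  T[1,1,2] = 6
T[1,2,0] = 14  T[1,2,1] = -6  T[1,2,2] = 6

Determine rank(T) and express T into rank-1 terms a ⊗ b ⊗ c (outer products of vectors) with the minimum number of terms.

rank(T) = 2

Lower bound: the mode-3 unfolding of T (rows indexed by k, columns by (i,j) = (0,0), (0,1), (0,2), (1,0), (1,1), (1,2)) is [[10, -10, -22, -2, 2, 14], [-2, 2, 6, 2, -2, -6], [-6, 6, 6, -6, 6, 6]].
There the 2×2 minor on rows k ∈ {0, 1}, columns (i,j) ∈ {(0,0), (0,2)} is det [[10, -22], [-2, 6]] = 16 ≠ 0, so this unfolding has rank ≥ 2; CP rank is at least every unfolding rank, so rank(T) ≥ 2. (Flattening ranks never certify an upper bound on CP rank; for that we must actually write T with 2 rank-1 terms.)
Upper bound — finding two terms. Write S_k = T[:,:,k] for the frontal slices: S₀ = [[10, -10, -22], [-2, 2, 14]], S₁ = [[-2, 2, 6], [2, -2, -6]], S₂ = [[-6, 6, 6], [-6, 6, 6]].
If T = a₁ ⊗ b₁ ⊗ c₁ + a₂ ⊗ b₂ ⊗ c₂ then each S_k = c₁[k]·a₁b₁ᵀ + c₂[k]·a₂b₂ᵀ. S₀ and S₁ are linearly independent, so a₁b₁ᵀ and a₂b₂ᵀ must span the same plane of matrices: they are the rank-1 matrices of the form x·S₀ + y·S₁.
The 2×2 minor of x·S₀ + y·S₁ on rows {0,1}, columns {0,2} is 96·x² − 32·xy = 32·(3·x − y)(x), vanishing at (x:y) = (1:3) and (0:1).
M₁ = S₀ + 3·S₁ = [[4, -4, -4], [4, -4, -4]] = 4·[1, 1][1, -1, -1]ᵀ and M₂ = S₁ = [[-2, 2, 6], [2, -2, -6]] = (-2)·[1, -1][1, -1, -3]ᵀ, so take a₁ = [1, 1], b₁ = [1, -1, -1], a₂ = [1, -1], b₂ = [1, -1, -3].
Each slice is an integer combination of E₁ = a₁b₁ᵀ and E₂ = a₂b₂ᵀ: S₀ = 4·E₁ + 6·E₂, S₁ = −2·E₂, S₂ = −6·E₁; reading off coefficients, c₁ = [4, 0, -6] and c₂ = [6, -2, 0].
Hence T = [1, 1] ⊗ [1, -1, -1] ⊗ [4, 0, -6] + [1, -1] ⊗ [1, -1, -3] ⊗ [6, -2, 0], so rank(T) ≤ 2.
These bounds meet, so rank(T) = 2.
Check entry T[1,1,1] = -2: (1)·(-1)·(0) + (-1)·(-1)·(-2) = -2.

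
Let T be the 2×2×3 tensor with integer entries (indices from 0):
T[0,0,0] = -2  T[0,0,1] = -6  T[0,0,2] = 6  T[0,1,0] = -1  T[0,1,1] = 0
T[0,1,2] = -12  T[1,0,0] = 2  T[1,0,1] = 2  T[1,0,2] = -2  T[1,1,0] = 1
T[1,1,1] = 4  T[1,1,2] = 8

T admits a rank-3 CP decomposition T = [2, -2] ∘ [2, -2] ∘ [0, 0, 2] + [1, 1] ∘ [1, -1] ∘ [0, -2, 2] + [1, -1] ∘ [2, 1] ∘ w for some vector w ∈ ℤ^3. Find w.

w = [-1, -2, -2]

Subtract the known terms from T to get the rank-1 residual R = [1, -1] ∘ [2, 1] ∘ w, so R[i,j,k] = a[i]·b[j]·w[k]. Pick indices with nonzero a[0]·b[0] = (1)·(2) = 2. Only the fibre through (0,0,·) is needed: R[0,0,:] = T[0,0,:] − Σₗ aₗ[0]bₗ[0]cₗ = [-2, -6, 6] − (2)·(2)·[0, 0, 2] − (1)·(1)·[0, -2, 2] = [-2, -4, -4]. Then w[k] = R[0,0,k] / 2 for each k, giving w = [-2, -4, -4] / 2 = [-1, -2, -2].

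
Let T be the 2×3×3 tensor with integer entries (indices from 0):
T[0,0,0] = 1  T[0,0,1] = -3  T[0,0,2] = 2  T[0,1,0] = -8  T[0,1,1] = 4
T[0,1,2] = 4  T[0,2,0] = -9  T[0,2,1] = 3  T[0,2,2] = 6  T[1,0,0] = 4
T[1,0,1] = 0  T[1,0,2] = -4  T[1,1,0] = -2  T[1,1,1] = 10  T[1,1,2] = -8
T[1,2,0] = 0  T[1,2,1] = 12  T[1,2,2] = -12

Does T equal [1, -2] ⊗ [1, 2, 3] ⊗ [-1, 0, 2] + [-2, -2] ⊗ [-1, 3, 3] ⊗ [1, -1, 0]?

Reconstruct entry (0,0,1) from the claimed factors: Σₗ aₗ[0]bₗ[0]cₗ[1] = (1)·(1)·(0) + (-2)·(-1)·(-1) = -2, but T[0,0,1] = -3. The claim is false.

No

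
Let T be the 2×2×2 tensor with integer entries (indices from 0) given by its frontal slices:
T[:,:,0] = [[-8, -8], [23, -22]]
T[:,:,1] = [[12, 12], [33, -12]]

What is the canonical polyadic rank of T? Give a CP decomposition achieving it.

Lower bound: the mode-1 unfolding of T (rows indexed by i, columns by (j,k) = (0,0), (0,1), (1,0), (1,1)) is [[-8, 12, -8, 12], [23, 33, -22, -12]].
There the 2×2 minor on rows i ∈ {0, 1}, columns (j,k) ∈ {(0,0), (0,1)} is det [[-8, 12], [23, 33]] = -540 ≠ 0, so this unfolding has rank ≥ 2; CP rank is at least every unfolding rank, so rank(T) ≥ 2. (Unfolding ranks only ever bound the CP rank from below — rank(T) can be strictly larger than all of them — so the matching upper bound has to come from an explicit 2-term decomposition.)
Upper bound — finding two terms. Write S_k = T[:,:,k] for the frontal slices: S₀ = [[-8, -8], [23, -22]], S₁ = [[12, 12], [33, -12]].
If T = a₁ (x) b₁ (x) c₁ + a₂ (x) b₂ (x) c₂ then each S_k = c₁[k]·a₁b₁ᵀ + c₂[k]·a₂b₂ᵀ. S₀ and S₁ are linearly independent, so a₁b₁ᵀ and a₂b₂ᵀ must span the same plane of matrices: they are the rank-1 matrices of the form x·S₀ + y·S₁.
det(x·S₀ + y·S₁) is 360·x² − 180·xy − 540·y² = 180·(2·x − 3·y)(x + y), vanishing at (x:y) = (3:2) and (1:-1).
M₁ = 3·S₀ + 2·S₁ = [[0, 0], [135, -90]] = 45·[0, 1][3, -2]ᵀ and M₂ = S₀ − S₁ = [[-20, -20], [-10, -10]] = (-10)·[2, 1][1, 1]ᵀ, so take a₁ = [0, 1], b₁ = [3, -2], a₂ = [2, 1], b₂ = [1, 1].
Each slice is an integer combination of E₁ = a₁b₁ᵀ and E₂ = a₂b₂ᵀ: S₀ = 9·E₁ − 4·E₂, S₁ = 9·E₁ + 6·E₂; reading off coefficients, c₁ = [9, 9] and c₂ = [-4, 6].
Hence T = [0, 1] (x) [3, -2] (x) [9, 9] + [2, 1] (x) [1, 1] (x) [-4, 6], so rank(T) ≤ 2.
These bounds meet, so rank(T) = 2.

rank(T) = 2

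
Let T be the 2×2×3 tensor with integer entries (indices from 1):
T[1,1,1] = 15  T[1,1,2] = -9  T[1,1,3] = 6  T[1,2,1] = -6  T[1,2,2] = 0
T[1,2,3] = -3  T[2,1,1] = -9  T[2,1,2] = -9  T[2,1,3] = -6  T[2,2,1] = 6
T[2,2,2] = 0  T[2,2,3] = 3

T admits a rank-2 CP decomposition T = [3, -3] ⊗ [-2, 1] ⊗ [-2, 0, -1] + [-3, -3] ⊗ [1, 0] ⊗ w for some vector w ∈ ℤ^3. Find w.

Subtract the known terms from T to get the rank-1 residual R = [-3, -3] ⊗ [1, 0] ⊗ w, so R[i,j,k] = a[i]·b[j]·w[k]. Pick indices with nonzero a[1]·b[1] = (-3)·(1) = -3. Only the fibre through (1,1,·) is needed: R[1,1,:] = T[1,1,:] − Σₗ aₗ[1]bₗ[1]cₗ = [15, -9, 6] − (3)·(-2)·[-2, 0, -1] = [3, -9, 0]. Then w[k] = R[1,1,k] / -3 for each k, giving w = [3, -9, 0] / -3 = [-1, 3, 0].

w = [-1, 3, 0]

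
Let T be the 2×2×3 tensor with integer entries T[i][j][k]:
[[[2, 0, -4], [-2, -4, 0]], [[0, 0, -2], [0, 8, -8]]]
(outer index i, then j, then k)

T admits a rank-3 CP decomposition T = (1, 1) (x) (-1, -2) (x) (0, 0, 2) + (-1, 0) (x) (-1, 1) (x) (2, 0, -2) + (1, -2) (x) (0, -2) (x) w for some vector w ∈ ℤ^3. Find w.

Subtract the known terms from T to get the rank-1 residual R = (1, -2) (x) (0, -2) (x) w, so R[i,j,k] = a[i]·b[j]·w[k]. Pick indices with nonzero a[0]·b[1] = (1)·(-2) = -2. Only the fibre through (0,1,·) is needed: R[0,1,:] = T[0,1,:] − Σₗ aₗ[0]bₗ[1]cₗ = [-2, -4, 0] − (1)·(-2)·(0, 0, 2) − (-1)·(1)·(2, 0, -2) = [0, -4, 2]. Then w[k] = R[0,1,k] / -2 for each k, giving w = [0, -4, 2] / -2 = (0, 2, -1).

w = (0, 2, -1)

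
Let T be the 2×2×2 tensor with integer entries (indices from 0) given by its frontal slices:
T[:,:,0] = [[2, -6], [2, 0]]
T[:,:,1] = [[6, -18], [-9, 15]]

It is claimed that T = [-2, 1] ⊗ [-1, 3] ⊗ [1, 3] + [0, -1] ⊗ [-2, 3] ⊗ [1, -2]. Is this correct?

Reconstruct entry (1,0,0) from the claimed factors: Σₗ aₗ[1]bₗ[0]cₗ[0] = (1)·(-1)·(1) + (-1)·(-2)·(1) = 1, but T[1,0,0] = 2. The claim is false.

No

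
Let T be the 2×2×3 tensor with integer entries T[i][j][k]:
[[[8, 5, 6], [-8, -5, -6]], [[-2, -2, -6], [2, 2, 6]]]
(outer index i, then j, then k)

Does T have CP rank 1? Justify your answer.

The mode-3 unfolding of T (rows indexed by k, columns by (i,j) = (0,0), (0,1), (1,0), (1,1)) is [[8, -8, -2, 2], [5, -5, -2, 2], [6, -6, -6, 6]].
There the 2×2 minor on rows k ∈ {0, 1}, columns (i,j) ∈ {(0,0), (1,0)} is det [[8, -2], [5, -2]] = -6 ≠ 0, so this unfolding has rank ≥ 2; CP rank is at least every unfolding rank, so rank(T) ≥ 2.
In particular rank(T) ≥ 2 > 1, so T is not rank-1.

No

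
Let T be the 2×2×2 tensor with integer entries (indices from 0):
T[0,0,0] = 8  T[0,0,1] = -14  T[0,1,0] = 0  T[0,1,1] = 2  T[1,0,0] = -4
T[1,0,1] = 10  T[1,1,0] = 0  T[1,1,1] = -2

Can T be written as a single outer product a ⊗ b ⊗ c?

No

The mode-3 unfolding of T (rows indexed by k, columns by (i,j) = (0,0), (0,1), (1,0), (1,1)) is [[8, 0, -4, 0], [-14, 2, 10, -2]].
There the 2×2 minor on rows k ∈ {0, 1}, columns (i,j) ∈ {(0,0), (0,1)} is det [[8, 0], [-14, 2]] = 16 ≠ 0, so this unfolding has rank ≥ 2; CP rank is at least every unfolding rank, so rank(T) ≥ 2.
In particular rank(T) ≥ 2 > 1, so T is not rank-1.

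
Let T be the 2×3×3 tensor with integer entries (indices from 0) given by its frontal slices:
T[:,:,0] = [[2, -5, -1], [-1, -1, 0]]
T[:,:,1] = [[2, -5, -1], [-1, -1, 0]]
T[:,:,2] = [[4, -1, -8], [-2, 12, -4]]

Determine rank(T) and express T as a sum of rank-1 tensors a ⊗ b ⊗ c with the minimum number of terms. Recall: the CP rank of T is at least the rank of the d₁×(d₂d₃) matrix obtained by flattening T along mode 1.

Lower bound: the mode-2 unfolding of T (rows indexed by j, columns by (i,k) = (0,0), (0,1), (0,2), (1,0), (1,1), (1,2)) is [[2, 2, 4, -1, -1, -2], [-5, -5, -1, -1, -1, 12], [-1, -1, -8, 0, 0, -4]].
There the 3×3 minor on rows j ∈ {0, 1, 2}, columns (i,k) ∈ {(0,0), (0,2), (1,0)} is det [[2, 4, -1], [-5, -1, -1], [-1, -8, 0]] = -51 ≠ 0, so this unfolding has rank ≥ 3; CP rank is at least every unfolding rank, so rank(T) ≥ 3. (This is only a lower bound: in general the CP rank may exceed every unfolding rank, so we still need to exhibit 3 rank-1 terms summing to T.)
Upper bound: T is a sum of 3 rank-1 terms, T = (1, -2) ⊗ (0, 1, -2) ⊗ (-1, -1, -1) + (1, 2) ⊗ (0, 2, -1) ⊗ (-1, -1, 2) + (2, -1) ⊗ (1, -1, -2) ⊗ (1, 1, 2) (one valid choice — decompositions are not unique — normalised so each a, b is primitive with positive first nonzero entry; check it by expanding all entries), so rank(T) ≤ 3.
These bounds meet, so rank(T) = 3.
Check entry T[1,2,1] = 0: (-2)·(-2)·(-1) + (2)·(-1)·(-1) + (-1)·(-2)·(1) = 0.

rank(T) = 3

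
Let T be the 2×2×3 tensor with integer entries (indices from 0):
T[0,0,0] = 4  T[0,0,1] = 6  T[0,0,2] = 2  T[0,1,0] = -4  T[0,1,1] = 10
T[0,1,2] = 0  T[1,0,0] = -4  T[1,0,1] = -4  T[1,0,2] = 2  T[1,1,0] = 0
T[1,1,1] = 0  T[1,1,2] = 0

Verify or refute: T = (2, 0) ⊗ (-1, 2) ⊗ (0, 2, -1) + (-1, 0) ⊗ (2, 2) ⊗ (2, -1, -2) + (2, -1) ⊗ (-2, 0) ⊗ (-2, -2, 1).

Yes

Reconstruct entrywise from the claimed factors. For example, T[1,1,1] = 0 and Σₗ aₗ[1]bₗ[1]cₗ[1] = (0)·(2)·(2) + (0)·(2)·(-1) + (-1)·(0)·(-2) = 0; checking all 12 entries, every one matches. The claim holds.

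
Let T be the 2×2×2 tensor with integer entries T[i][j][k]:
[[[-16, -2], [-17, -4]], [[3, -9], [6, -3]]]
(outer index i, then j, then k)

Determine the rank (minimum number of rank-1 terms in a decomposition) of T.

2

Lower bound: the mode-3 unfolding of T (rows indexed by k, columns by (i,j) = (0,0), (0,1), (1,0), (1,1)) is [[-16, -17, 3, 6], [-2, -4, -9, -3]].
There the 2×2 minor on rows k ∈ {0, 1}, columns (i,j) ∈ {(0,0), (0,1)} is det [[-16, -17], [-2, -4]] = 30 ≠ 0, so this unfolding has rank ≥ 2; CP rank is at least every unfolding rank, so rank(T) ≥ 2. (This is only a lower bound: in general the CP rank may exceed every unfolding rank, so we still need to exhibit 2 rank-1 terms summing to T.)
Upper bound — finding two terms. Write S_k = T[:,:,k] for the frontal slices: S₀ = [[-16, -17], [3, 6]], S₁ = [[-2, -4], [-9, -3]].
If T = a₁ ⊗ b₁ ⊗ c₁ + a₂ ⊗ b₂ ⊗ c₂ then each S_k = c₁[k]·a₁b₁ᵀ + c₂[k]·a₂b₂ᵀ. S₀ and S₁ are linearly independent, so a₁b₁ᵀ and a₂b₂ᵀ must span the same plane of matrices: they are the rank-1 matrices of the form x·S₀ + y·S₁.
det(x·S₀ + y·S₁) is −45·x² − 105·xy − 30·y² = (-15)·(x + 2·y)(3·x + y), vanishing at (x:y) = (2:-1) and (1:-3).
M₁ = 2·S₀ − S₁ = [[-30, -30], [15, 15]] = (-15)·[2, -1][1, 1]ᵀ and M₂ = S₀ − 3·S₁ = [[-10, -5], [30, 15]] = (-5)·[1, -3][2, 1]ᵀ, so take a₁ = [2, -1], b₁ = [1, 1], a₂ = [1, -3], b₂ = [2, 1].
Each slice is an integer combination of E₁ = a₁b₁ᵀ and E₂ = a₂b₂ᵀ: S₀ = −9·E₁ + E₂, S₁ = −3·E₁ + 2·E₂; reading off coefficients, c₁ = [-9, -3] and c₂ = [1, 2].
Hence T = [2, -1] ⊗ [1, 1] ⊗ [-9, -3] + [1, -3] ⊗ [2, 1] ⊗ [1, 2], so rank(T) ≤ 2.
These bounds meet, so rank(T) = 2.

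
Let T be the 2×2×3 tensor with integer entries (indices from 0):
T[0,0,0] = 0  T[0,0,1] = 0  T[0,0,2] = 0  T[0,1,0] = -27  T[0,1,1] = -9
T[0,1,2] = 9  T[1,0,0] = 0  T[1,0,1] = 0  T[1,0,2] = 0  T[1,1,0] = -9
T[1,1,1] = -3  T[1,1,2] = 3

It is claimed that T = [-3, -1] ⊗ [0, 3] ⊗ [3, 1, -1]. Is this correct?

Yes

Reconstruct entrywise from the claimed factors. For example, T[1,1,1] = -3 and Σₗ aₗ[1]bₗ[1]cₗ[1] = (-1)·(3)·(1) = -3; checking all 12 entries, every one matches. The claim holds.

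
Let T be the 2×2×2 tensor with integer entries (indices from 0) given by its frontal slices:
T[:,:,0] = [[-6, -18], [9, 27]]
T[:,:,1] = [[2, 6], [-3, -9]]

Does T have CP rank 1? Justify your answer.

If T = a ⊗ b ⊗ c then every fibre of T is a multiple of the corresponding factor, so read the factors off the fibres through the nonzero entry T[0,0,0] = -6.
The mode-1 fibre T[:,0,0] = [-6, 9] gives a = [2, -3] (primitive direction); the mode-2 fibre T[0,:,0] = [-6, -18] gives b = [1, 3]; then c[k] = T[0,0,k] / (a[0]·b[0]) = [-6, 2] / 2 = [-3, 1].
Expanding [2, -3] ⊗ [1, 3] ⊗ [-3, 1] reproduces all 8 entries of T, so T = [2, -3] ⊗ [1, 3] ⊗ [-3, 1] and rank(T) ≤ 1.
Equivalently every frontal slice T[:,:,k] is c[k] times the rank-1 matrix [2, -3] ⊗ [1, 3]. So T has rank 1 (it is nonzero).

Yes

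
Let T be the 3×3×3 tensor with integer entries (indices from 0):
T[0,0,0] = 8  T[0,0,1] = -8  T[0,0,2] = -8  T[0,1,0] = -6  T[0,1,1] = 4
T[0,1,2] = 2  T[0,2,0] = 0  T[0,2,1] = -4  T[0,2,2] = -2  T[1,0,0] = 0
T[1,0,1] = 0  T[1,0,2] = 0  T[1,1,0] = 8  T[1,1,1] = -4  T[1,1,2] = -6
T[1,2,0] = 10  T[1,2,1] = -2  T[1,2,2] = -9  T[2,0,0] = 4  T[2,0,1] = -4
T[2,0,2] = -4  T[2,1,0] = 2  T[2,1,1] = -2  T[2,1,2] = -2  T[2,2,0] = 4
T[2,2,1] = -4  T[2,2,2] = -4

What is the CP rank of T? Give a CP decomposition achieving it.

rank(T) = 3

Lower bound: the mode-1 unfolding of T (rows indexed by i, columns by (j,k) = (0,0), (0,1), (0,2), (1,0), (1,1), (1,2), (2,0), (2,1), (2,2)) is [[8, -8, -8, -6, 4, 2, 0, -4, -2], [0, 0, 0, 8, -4, -6, 10, -2, -9], [4, -4, -4, 2, -2, -2, 4, -4, -4]].
There the 3×3 minor on rows i ∈ {0, 1, 2}, columns (j,k) ∈ {(0,0), (1,0), (1,1)} is det [[8, -6, 4], [0, 8, -4], [4, 2, -2]] = -96 ≠ 0, so this unfolding has rank ≥ 3; CP rank is at least every unfolding rank, so rank(T) ≥ 3. (Flattening ranks never certify an upper bound on CP rank; for that we must actually write T with 3 rank-1 terms.)
Upper bound: T is a sum of 3 rank-1 terms, T = [1, -2, 0] ⊗ [0, 1, 2] ⊗ [-2, 0, 2] + [2, -1, 0] ⊗ [0, 2, 1] ⊗ [-2, 2, 1] + [2, 0, 1] ⊗ [2, 1, 2] ⊗ [2, -2, -2] (written with every a and b primitive with positive leading entry and the scale carried by c; CP decompositions are not unique, and this one is verified by expanding entrywise), so rank(T) ≤ 3.
These bounds meet, so rank(T) = 3.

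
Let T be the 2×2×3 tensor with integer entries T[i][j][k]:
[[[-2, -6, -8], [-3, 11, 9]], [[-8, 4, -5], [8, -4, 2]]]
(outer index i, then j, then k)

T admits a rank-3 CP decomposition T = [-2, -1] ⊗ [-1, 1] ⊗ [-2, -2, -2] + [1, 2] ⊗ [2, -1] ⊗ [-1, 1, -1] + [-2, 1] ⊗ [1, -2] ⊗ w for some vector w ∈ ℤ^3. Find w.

w = [-2, 2, 1]

Subtract the known terms from T to get the rank-1 residual R = [-2, 1] ⊗ [1, -2] ⊗ w, so R[i,j,k] = a[i]·b[j]·w[k]. Pick indices with nonzero a[0]·b[0] = (-2)·(1) = -2. Only the fibre through (0,0,·) is needed: R[0,0,:] = T[0,0,:] − Σₗ aₗ[0]bₗ[0]cₗ = [-2, -6, -8] − (-2)·(-1)·[-2, -2, -2] − (1)·(2)·[-1, 1, -1] = [4, -4, -2]. Then w[k] = R[0,0,k] / -2 for each k, giving w = [4, -4, -2] / -2 = [-2, 2, 1].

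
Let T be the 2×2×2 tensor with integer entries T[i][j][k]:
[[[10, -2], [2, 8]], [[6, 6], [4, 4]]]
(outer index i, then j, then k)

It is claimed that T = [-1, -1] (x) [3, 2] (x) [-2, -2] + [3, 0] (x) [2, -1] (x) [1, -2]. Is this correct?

No

Reconstruct entry (0,0,0) from the claimed factors: Σₗ aₗ[0]bₗ[0]cₗ[0] = (-1)·(3)·(-2) + (3)·(2)·(1) = 12, but T[0,0,0] = 10. The claim is false.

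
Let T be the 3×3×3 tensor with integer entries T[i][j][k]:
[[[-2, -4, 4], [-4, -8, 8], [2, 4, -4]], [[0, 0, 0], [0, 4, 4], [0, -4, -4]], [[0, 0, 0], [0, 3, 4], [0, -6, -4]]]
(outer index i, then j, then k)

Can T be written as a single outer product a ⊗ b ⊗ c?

The mode-3 unfolding of T (rows indexed by k, columns by (i,j) = (0,0), (0,1), (0,2), (1,0), (1,1), (1,2), (2,0), (2,1), (2,2)) is [[-2, -4, 2, 0, 0, 0, 0, 0, 0], [-4, -8, 4, 0, 4, -4, 0, 3, -6], [4, 8, -4, 0, 4, -4, 0, 4, -4]].
There the 3×3 minor on rows k ∈ {0, 1, 2}, columns (i,j) ∈ {(0,0), (1,1), (2,1)} is det [[-2, 0, 0], [-4, 4, 3], [4, 4, 4]] = -8 ≠ 0, so this unfolding has rank ≥ 3; CP rank is at least every unfolding rank, so rank(T) ≥ 3.
In particular rank(T) ≥ 3 > 1, so T is not rank-1.

No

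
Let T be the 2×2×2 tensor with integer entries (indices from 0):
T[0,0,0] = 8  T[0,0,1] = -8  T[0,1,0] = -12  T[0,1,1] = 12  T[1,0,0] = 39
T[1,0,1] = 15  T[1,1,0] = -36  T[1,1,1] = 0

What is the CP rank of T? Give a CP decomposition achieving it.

rank(T) = 2

Lower bound: the mode-2 unfolding of T (rows indexed by j, columns by (i,k) = (0,0), (0,1), (1,0), (1,1)) is [[8, -8, 39, 15], [-12, 12, -36, 0]].
There the 2×2 minor on rows j ∈ {0, 1}, columns (i,k) ∈ {(0,0), (1,0)} is det [[8, 39], [-12, -36]] = 180 ≠ 0, so this unfolding has rank ≥ 2; CP rank is at least every unfolding rank, so rank(T) ≥ 2. (Flattening ranks never certify an upper bound on CP rank; for that we must actually write T with 2 rank-1 terms.)
Upper bound — finding two terms. Write S_k = T[:,:,k] for the frontal slices: S₀ = [[8, -12], [39, -36]], S₁ = [[-8, 12], [15, 0]].
If T = a₁ ⊗ b₁ ⊗ c₁ + a₂ ⊗ b₂ ⊗ c₂ then each S_k = c₁[k]·a₁b₁ᵀ + c₂[k]·a₂b₂ᵀ. S₀ and S₁ are linearly independent, so a₁b₁ᵀ and a₂b₂ᵀ must span the same plane of matrices: they are the rank-1 matrices of the form x·S₀ + y·S₁.
det(x·S₀ + y·S₁) is 180·x² − 180·y² = 180·(x − y)(x + y), vanishing at (x:y) = (1:1) and (1:-1).
M₁ = S₀ + S₁ = [[0, 0], [54, -36]] = 18·[0, 1][3, -2]ᵀ and M₂ = S₀ − S₁ = [[16, -24], [24, -36]] = 4·[2, 3][2, -3]ᵀ, so take a₁ = [0, 1], b₁ = [3, -2], a₂ = [2, 3], b₂ = [2, -3].
Each slice is an integer combination of E₁ = a₁b₁ᵀ and E₂ = a₂b₂ᵀ: S₀ = 9·E₁ + 2·E₂, S₁ = 9·E₁ − 2·E₂; reading off coefficients, c₁ = [9, 9] and c₂ = [2, -2].
Hence T = [0, 1] ⊗ [3, -2] ⊗ [9, 9] + [2, 3] ⊗ [2, -3] ⊗ [2, -2], so rank(T) ≤ 2.
These bounds meet, so rank(T) = 2.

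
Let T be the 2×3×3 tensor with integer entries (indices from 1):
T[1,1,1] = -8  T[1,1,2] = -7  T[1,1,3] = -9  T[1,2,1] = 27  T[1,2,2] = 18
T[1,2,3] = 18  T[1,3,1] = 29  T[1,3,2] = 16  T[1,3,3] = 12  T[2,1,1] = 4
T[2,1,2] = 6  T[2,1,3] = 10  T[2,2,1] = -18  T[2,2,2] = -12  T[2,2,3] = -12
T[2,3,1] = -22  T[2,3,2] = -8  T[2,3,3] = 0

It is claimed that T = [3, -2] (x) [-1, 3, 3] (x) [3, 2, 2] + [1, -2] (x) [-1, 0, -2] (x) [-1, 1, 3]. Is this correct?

Reconstruct entrywise from the claimed factors. For example, T[1,2,3] = 18 and Σₗ aₗ[1]bₗ[2]cₗ[3] = (3)·(3)·(2) + (1)·(0)·(3) = 18; checking all 18 entries, every one matches. The claim holds.

Yes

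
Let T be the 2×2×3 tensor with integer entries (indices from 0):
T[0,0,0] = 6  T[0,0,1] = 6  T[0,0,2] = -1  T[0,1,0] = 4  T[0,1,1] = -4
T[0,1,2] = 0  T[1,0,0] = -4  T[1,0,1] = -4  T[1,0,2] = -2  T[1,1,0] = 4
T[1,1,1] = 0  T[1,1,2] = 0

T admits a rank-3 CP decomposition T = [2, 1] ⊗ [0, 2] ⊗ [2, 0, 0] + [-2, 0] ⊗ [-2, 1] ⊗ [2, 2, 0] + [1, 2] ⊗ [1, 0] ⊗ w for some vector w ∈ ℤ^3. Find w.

w = [-2, -2, -1]

Subtract the known terms from T to get the rank-1 residual R = [1, 2] ⊗ [1, 0] ⊗ w, so R[i,j,k] = a[i]·b[j]·w[k]. Pick indices with nonzero a[0]·b[0] = (1)·(1) = 1. Only the fibre through (0,0,·) is needed: R[0,0,:] = T[0,0,:] − Σₗ aₗ[0]bₗ[0]cₗ = [6, 6, -1] − (2)·(0)·[2, 0, 0] − (-2)·(-2)·[2, 2, 0] = [-2, -2, -1]. Then w[k] = R[0,0,k] / 1 for each k, giving w = [-2, -2, -1] / 1 = [-2, -2, -1].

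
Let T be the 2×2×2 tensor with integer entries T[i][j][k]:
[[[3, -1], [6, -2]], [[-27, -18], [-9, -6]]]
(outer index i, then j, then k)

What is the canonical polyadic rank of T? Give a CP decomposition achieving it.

Lower bound: in the mode-2 unfolding of T (rows indexed by j, columns by (i,k)) the 2×2 minor on rows j ∈ {0, 1}, columns (i,k) ∈ {(0,0), (1,0)} is det [[3, -27], [6, -9]] = 135 ≠ 0, so that unfolding has rank ≥ 2 and hence rank(T) ≥ 2 (CP rank is at least every unfolding rank, though it can be larger).
Upper bound: with S_k = T[:,:,k], the two rank-1 terms a₁b₁ᵀ, a₂b₂ᵀ are the rank-1 members of the pencil x·S₀ + y·S₁.
det(x·S₀ + y·S₁) is 135·x² + 45·xy − 30·y² = 15·(3·x + 2·y)(3·x − y), vanishing at (x:y) = (2:-3) and (1:3).
M₁ = 2·S₀ − 3·S₁ = [[9, 18], [0, 0]] = 9·(1, 0)(1, 2)ᵀ and M₂ = S₀ + 3·S₁ = [[0, 0], [-81, -27]] = (-27)·(0, 1)(3, 1)ᵀ, so take a₁ = (1, 0), b₁ = (1, 2), a₂ = (0, 1), b₂ = (3, 1).
Each slice is an integer combination of E₁ = a₁b₁ᵀ and E₂ = a₂b₂ᵀ: S₀ = 3·E₁ − 9·E₂, S₁ = −E₁ − 6·E₂; reading off coefficients, c₁ = (3, -1) and c₂ = (-9, -6).
Hence T = (1, 0) ∘ (1, 2) ∘ (3, -1) + (0, 1) ∘ (3, 1) ∘ (-9, -6), so rank(T) ≤ 2.
These bounds meet, so rank(T) = 2.

rank(T) = 2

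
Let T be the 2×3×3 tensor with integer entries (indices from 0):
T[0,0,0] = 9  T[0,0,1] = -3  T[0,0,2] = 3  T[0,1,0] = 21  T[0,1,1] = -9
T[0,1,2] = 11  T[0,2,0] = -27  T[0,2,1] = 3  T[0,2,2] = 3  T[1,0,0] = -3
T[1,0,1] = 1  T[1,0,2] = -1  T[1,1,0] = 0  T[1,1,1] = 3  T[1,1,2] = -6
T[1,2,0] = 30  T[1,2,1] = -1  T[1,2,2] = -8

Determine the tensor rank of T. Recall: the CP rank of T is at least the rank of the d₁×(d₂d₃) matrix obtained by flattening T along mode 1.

Lower bound: the mode-3 unfolding of T (rows indexed by k, columns by (i,j) = (0,0), (0,1), (0,2), (1,0), (1,1), (1,2)) is [[9, 21, -27, -3, 0, 30], [-3, -9, 3, 1, 3, -1], [3, 11, 3, -1, -6, -8]].
There the 2×2 minor on rows k ∈ {0, 1}, columns (i,j) ∈ {(0,0), (0,1)} is det [[9, 21], [-3, -9]] = -18 ≠ 0, so this unfolding has rank ≥ 2; CP rank is at least every unfolding rank, so rank(T) ≥ 2. (Unfolding ranks only ever bound the CP rank from below — rank(T) can be strictly larger than all of them — so the matching upper bound has to come from an explicit 2-term decomposition.)
Upper bound — finding two terms. Write S_k = T[:,:,k] for the frontal slices: S₀ = [[9, 21, -27], [-3, 0, 30]], S₁ = [[-3, -9, 3], [1, 3, -1]], S₂ = [[3, 11, 3], [-1, -6, -8]].
If T = a₁ ⊗ b₁ ⊗ c₁ + a₂ ⊗ b₂ ⊗ c₂ then each S_k = c₁[k]·a₁b₁ᵀ + c₂[k]·a₂b₂ᵀ. S₀ and S₁ are linearly independent, so a₁b₁ᵀ and a₂b₂ᵀ must span the same plane of matrices: they are the rank-1 matrices of the form x·S₀ + y·S₁.
The 2×2 minor of x·S₀ + y·S₁ on rows {0,1}, columns {0,1} is 63·x² − 21·xy = 21·(3·x − y)(x), vanishing at (x:y) = (1:3) and (0:1).
M₁ = S₀ + 3·S₁ = [[0, -6, -18], [0, 9, 27]] = (-3)·(2, -3)(0, 1, 3)ᵀ and M₂ = S₁ = [[-3, -9, 3], [1, 3, -1]] = −(3, -1)(1, 3, -1)ᵀ, so take a₁ = (2, -3), b₁ = (0, 1, 3), a₂ = (3, -1), b₂ = (1, 3, -1).
Each slice is an integer combination of E₁ = a₁b₁ᵀ and E₂ = a₂b₂ᵀ: S₀ = −3·E₁ + 3·E₂, S₁ = −E₂, S₂ = E₁ + E₂; reading off coefficients, c₁ = (-3, 0, 1) and c₂ = (3, -1, 1).
Hence T = (2, -3) ⊗ (0, 1, 3) ⊗ (-3, 0, 1) + (3, -1) ⊗ (1, 3, -1) ⊗ (3, -1, 1), so rank(T) ≤ 2.
These bounds meet, so rank(T) = 2.

2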